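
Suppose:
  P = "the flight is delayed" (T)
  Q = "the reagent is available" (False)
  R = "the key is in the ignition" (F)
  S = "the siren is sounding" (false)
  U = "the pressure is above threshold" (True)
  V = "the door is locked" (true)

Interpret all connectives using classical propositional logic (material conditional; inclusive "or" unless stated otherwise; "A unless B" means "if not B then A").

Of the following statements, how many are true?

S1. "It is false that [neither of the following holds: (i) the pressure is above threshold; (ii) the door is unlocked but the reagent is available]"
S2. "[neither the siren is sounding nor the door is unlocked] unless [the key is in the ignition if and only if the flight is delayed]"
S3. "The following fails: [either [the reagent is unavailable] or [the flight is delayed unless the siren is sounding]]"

S1: This is not (U nor (not V and Q)).

not V = not True = False
not V and Q = False and False = False
U nor (not V and Q) = True nor False = False
not (U nor (not V and Q)) = not False = True
So S1 is true.

S2: Formalization: (S nor not V) or (R iff P)

not V = not True = False
S nor not V = False nor False = True
R iff P = False iff True = False
(S nor not V) or (R iff P) = True or False = True
Hence S2 is true.

S3: Parsed as not (not Q or (P or S))

not Q = not False = True
P or S = True or False = True
not Q or (P or S) = True or True = True
not (not Q or (P or S)) = not True = False
Hence S3 is false.

2 of the 3 statements are true.

2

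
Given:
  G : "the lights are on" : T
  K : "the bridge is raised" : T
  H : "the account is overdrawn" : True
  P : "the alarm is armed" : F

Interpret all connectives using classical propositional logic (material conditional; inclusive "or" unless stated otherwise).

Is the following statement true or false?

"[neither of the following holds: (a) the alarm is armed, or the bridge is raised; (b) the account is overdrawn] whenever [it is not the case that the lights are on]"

True

Parsed as ¬G → ((P ∨ K) ↓ H)

¬G = ¬T = F
P ∨ K = F ∨ T = T
(P ∨ K) ↓ H = T ↓ T = F
¬G → ((P ∨ K) ↓ H) = F → F = T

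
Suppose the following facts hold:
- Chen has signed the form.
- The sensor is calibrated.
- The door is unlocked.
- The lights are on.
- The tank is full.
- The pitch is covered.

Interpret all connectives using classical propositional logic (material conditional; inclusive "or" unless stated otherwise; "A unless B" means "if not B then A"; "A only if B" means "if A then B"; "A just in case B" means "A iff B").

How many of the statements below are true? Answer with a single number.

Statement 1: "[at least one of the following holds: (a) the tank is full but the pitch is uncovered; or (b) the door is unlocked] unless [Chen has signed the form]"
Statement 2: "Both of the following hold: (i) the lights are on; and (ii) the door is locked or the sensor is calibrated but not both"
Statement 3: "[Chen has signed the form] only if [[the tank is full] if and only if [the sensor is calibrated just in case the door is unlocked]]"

3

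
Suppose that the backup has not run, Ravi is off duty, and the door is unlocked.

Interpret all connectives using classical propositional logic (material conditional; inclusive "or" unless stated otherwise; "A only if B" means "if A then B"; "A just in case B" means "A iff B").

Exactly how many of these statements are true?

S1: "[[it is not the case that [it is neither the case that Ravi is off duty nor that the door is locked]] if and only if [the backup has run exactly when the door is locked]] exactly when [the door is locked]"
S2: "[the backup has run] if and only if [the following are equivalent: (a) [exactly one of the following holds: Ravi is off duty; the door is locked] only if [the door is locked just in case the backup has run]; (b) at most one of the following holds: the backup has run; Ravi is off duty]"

Let W = "Ravi is on call" (F), D = "the door is locked" (F), L = "the backup has run" (F).

S1: In symbols: (~(~W nor D) <-> (L <-> D)) <-> D

~W = ~F = T
~W nor D = T nor F = F
~(~W nor D) = ~F = T
L <-> D = F <-> F = T
~(~W nor D) <-> (L <-> D) = T <-> T = T
(~(~W nor D) <-> (L <-> D)) <-> D = T <-> F = F
Hence S1 is false.

S2: This is L <-> (((~W xor D) -> (D <-> L)) <-> (L nand ~W)).

~W = ~F = T
~W xor D = T xor F = T
D <-> L = F <-> F = T
(~W xor D) -> (D <-> L) = T -> T = T
~W = ~F = T
L nand ~W = F nand T = T
((~W xor D) -> (D <-> L)) <-> (L nand ~W) = T <-> T = T
L <-> (((~W xor D) -> (D <-> L)) <-> (L nand ~W)) = F <-> T = F
Thus S2 is false.

True statements: 0 (none).

0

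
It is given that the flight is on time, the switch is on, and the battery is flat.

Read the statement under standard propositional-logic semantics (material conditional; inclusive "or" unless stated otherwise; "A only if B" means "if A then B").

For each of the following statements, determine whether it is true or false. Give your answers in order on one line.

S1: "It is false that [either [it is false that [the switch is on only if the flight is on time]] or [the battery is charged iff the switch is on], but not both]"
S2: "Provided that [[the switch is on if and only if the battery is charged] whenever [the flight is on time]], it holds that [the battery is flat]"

S1 true, S2 true

Let Q = "the switch is on" (True), P = "the flight is delayed" (False), R = "the battery is charged" (False).

S1: Formalization: not (not (Q -> not P) xor (R iff Q))

not P = not False = True
Q -> not P = True -> True = True
not (Q -> not P) = not True = False
R iff Q = False iff True = False
not (Q -> not P) xor (R iff Q) = False xor False = False
not (not (Q -> not P) xor (R iff Q)) = not False = True
Hence S1 is true.

S2: Parsed as (not P -> (Q iff R)) -> not R

not P = not False = True
Q iff R = True iff False = False
not P -> (Q iff R) = True -> False = False
not R = not False = True
(not P -> (Q iff R)) -> not R = False -> True = True
Thus S2 is true.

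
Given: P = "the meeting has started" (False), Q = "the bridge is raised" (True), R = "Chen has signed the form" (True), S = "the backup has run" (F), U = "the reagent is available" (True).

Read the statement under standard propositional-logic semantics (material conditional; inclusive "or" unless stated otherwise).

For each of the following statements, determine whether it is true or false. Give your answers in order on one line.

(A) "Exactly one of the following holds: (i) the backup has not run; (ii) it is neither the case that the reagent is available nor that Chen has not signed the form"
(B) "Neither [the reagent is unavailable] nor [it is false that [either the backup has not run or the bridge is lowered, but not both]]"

(A) T, (B) T

(A): In symbols: ~S xor (U nor ~R)

~S = ~F = T
~R = ~T = F
U nor ~R = T nor F = F
~S xor (U nor ~R) = T xor F = T
So (A) is true.

(B): This is ~U nor ~(~S xor ~Q).

~U = ~T = F
~S = ~F = T
~Q = ~T = F
~S xor ~Q = T xor F = T
~(~S xor ~Q) = ~T = F
~U nor ~(~S xor ~Q) = F nor F = T
So (B) is true.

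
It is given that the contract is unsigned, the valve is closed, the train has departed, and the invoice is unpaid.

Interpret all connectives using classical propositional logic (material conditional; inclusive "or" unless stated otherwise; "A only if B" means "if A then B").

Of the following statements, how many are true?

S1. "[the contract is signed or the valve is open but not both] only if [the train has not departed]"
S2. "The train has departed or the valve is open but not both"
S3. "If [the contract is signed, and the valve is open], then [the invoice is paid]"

3

Let V = "the contract is signed" (False), G = "the valve is open" (False), H = "the train has departed" (True), R = "the invoice is paid" (False).

S1: Parsed as (V xor G) -> not H

V xor G = False xor False = False
not H = not True = False
(V xor G) -> not H = False -> False = True
Thus S1 is true.

S2: Formalization: H xor G

H xor G = True xor False = True
Hence S2 is true.

S3: Formalization: (V and G) -> R

V and G = False and False = False
(V and G) -> R = False -> False = True
Hence S3 is true.

True statements: 3 (S1, S2, S3).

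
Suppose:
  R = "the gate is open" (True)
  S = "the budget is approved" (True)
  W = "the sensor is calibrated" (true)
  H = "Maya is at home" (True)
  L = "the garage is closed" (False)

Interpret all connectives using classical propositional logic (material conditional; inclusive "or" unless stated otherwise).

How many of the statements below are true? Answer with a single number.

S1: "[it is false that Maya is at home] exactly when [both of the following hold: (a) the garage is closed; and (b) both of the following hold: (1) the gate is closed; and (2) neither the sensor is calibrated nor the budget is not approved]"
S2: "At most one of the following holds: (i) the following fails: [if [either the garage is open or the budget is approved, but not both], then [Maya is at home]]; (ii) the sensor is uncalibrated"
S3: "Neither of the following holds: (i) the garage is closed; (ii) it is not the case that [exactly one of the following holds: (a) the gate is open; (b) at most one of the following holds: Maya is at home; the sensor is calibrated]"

S1: Formalization: not H iff (L and (not R and (W nor not S)))

not H = not True = False
not R = not True = False
not S = not True = False
W nor not S = True nor False = False
not R and (W nor not S) = False and False = False
L and (not R and (W nor not S)) = False and False = False
not H iff (L and (not R and (W nor not S))) = False iff False = True
Hence S1 is true.

S2: In symbols: not ((not L xor S) -> H) nand not W

not L = not False = True
not L xor S = True xor True = False
(not L xor S) -> H = False -> True = True
not ((not L xor S) -> H) = not True = False
not W = not True = False
not ((not L xor S) -> H) nand not W = False nand False = True
So S2 is true.

S3: Parsed as L nor not (R xor (H nand W))

H nand W = True nand True = False
R xor (H nand W) = True xor False = True
not (R xor (H nand W)) = not True = False
L nor not (R xor (H nand W)) = False nor False = True
Hence S3 is true.

True statements: 3 (S1, S2, S3).

3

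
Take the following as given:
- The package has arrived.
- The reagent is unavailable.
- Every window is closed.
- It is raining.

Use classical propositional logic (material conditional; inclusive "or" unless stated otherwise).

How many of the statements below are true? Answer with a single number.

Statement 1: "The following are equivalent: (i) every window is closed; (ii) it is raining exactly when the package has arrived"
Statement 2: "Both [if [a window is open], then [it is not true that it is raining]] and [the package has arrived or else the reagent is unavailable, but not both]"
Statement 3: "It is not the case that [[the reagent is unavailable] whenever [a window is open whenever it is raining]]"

1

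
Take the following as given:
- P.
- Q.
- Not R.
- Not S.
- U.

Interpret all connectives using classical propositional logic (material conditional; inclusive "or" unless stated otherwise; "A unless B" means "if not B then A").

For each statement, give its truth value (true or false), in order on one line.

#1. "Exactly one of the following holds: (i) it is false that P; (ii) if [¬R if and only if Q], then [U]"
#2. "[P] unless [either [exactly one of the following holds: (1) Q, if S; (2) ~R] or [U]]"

#1 T; #2 T

#1: In symbols: ~P xor ((~R <-> Q) -> U)

~P = ~T = F
~R = ~F = T
~R <-> Q = T <-> T = T
(~R <-> Q) -> U = T -> T = T
~P xor ((~R <-> Q) -> U) = F xor T = T
Hence #1 is true.

#2: This is P | (((S -> Q) xor ~R) | U).

S -> Q = F -> T = T
~R = ~F = T
(S -> Q) xor ~R = T xor T = F
((S -> Q) xor ~R) | U = F | T = T
P | (((S -> Q) xor ~R) | U) = T | T = T
So #2 is true.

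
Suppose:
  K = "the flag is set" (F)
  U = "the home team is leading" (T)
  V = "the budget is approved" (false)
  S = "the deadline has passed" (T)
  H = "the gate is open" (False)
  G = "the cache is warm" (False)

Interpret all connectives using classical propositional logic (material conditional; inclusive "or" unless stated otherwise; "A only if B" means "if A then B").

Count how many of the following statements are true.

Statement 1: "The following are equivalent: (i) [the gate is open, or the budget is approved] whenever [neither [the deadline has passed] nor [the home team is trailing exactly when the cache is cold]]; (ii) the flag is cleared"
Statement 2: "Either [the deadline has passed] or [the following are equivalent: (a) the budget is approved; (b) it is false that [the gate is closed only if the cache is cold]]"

2

Statement 1: In symbols: ((S ↓ (¬U ↔ ¬G)) → (H ∨ V)) ↔ ¬K

¬U = ¬T = F
¬G = ¬F = T
¬U ↔ ¬G = F ↔ T = F
S ↓ (¬U ↔ ¬G) = T ↓ F = F
H ∨ V = F ∨ F = F
(S ↓ (¬U ↔ ¬G)) → (H ∨ V) = F → F = T
¬K = ¬F = T
((S ↓ (¬U ↔ ¬G)) → (H ∨ V)) ↔ ¬K = T ↔ T = T
So Statement 1 is true.

Statement 2: This is S ∨ (V ↔ ¬(¬H → ¬G)).

¬H = ¬F = T
¬G = ¬F = T
¬H → ¬G = T → T = T
¬(¬H → ¬G) = ¬T = F
V ↔ ¬(¬H → ¬G) = F ↔ F = T
S ∨ (V ↔ ¬(¬H → ¬G)) = T ∨ T = T
Hence Statement 2 is true.

2 of the 2 statements are true.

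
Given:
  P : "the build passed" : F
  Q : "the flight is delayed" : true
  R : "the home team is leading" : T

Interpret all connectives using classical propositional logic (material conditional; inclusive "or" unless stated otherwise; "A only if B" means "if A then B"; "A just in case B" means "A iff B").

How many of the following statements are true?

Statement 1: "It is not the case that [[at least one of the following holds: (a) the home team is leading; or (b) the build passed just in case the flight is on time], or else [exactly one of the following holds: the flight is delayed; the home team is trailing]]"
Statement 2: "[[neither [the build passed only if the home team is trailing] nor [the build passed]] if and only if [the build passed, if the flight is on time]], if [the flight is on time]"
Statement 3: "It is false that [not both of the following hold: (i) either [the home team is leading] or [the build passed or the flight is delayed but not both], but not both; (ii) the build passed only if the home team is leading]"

Statement 1: In symbols: not ((R or (P iff not Q)) or (Q xor not R))

not Q = not True = False
P iff not Q = False iff False = True
R or (P iff not Q) = True or True = True
not R = not True = False
Q xor not R = True xor False = True
(R or (P iff not Q)) or (Q xor not R) = True or True = True
not ((R or (P iff not Q)) or (Q xor not R)) = not True = False
So Statement 1 is false.

Statement 2: In symbols: not Q -> (((P -> not R) nor P) iff (not Q -> P))

not Q = not True = False
not R = not True = False
P -> not R = False -> False = True
(P -> not R) nor P = True nor False = False
not Q = not True = False
not Q -> P = False -> False = True
((P -> not R) nor P) iff (not Q -> P) = False iff True = False
not Q -> (((P -> not R) nor P) iff (not Q -> P)) = False -> False = True
Thus Statement 2 is true.

Statement 3: Parsed as not ((R xor (P xor Q)) nand (P -> R))

P xor Q = False xor True = True
R xor (P xor Q) = True xor True = False
P -> R = False -> True = True
(R xor (P xor Q)) nand (P -> R) = False nand True = True
not ((R xor (P xor Q)) nand (P -> R)) = not True = False
Thus Statement 3 is false.

True statements: 1 (Statement 2).

1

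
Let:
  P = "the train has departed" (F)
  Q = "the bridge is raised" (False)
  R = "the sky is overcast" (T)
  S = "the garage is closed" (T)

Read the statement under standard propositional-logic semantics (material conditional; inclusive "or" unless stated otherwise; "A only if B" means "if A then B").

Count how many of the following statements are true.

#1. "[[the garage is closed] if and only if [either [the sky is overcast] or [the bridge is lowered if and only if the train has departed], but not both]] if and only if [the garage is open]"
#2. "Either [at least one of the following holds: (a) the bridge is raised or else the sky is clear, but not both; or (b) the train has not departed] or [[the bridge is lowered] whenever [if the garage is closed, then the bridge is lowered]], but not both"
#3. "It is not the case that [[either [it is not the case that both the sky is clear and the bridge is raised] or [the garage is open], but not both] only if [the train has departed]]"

1

#1: Formalization: (S iff (R xor (not Q iff P))) iff not S

not Q = not False = True
not Q iff P = True iff False = False
R xor (not Q iff P) = True xor False = True
S iff (R xor (not Q iff P)) = True iff True = True
not S = not True = False
(S iff (R xor (not Q iff P))) iff not S = True iff False = False
Hence #1 is false.

#2: In symbols: ((Q xor not R) or not P) xor ((S -> not Q) -> not Q)

not R = not True = False
Q xor not R = False xor False = False
not P = not False = True
(Q xor not R) or not P = False or True = True
not Q = not False = True
S -> not Q = True -> True = True
not Q = not False = True
(S -> not Q) -> not Q = True -> True = True
((Q xor not R) or not P) xor ((S -> not Q) -> not Q) = True xor True = False
Thus #2 is false.

#3: Formalization: not (((not R nand Q) xor not S) -> P)

not R = not True = False
not R nand Q = False nand False = True
not S = not True = False
(not R nand Q) xor not S = True xor False = True
((not R nand Q) xor not S) -> P = True -> False = False
not (((not R nand Q) xor not S) -> P) = not False = True
Hence #3 is true.

Count: 1.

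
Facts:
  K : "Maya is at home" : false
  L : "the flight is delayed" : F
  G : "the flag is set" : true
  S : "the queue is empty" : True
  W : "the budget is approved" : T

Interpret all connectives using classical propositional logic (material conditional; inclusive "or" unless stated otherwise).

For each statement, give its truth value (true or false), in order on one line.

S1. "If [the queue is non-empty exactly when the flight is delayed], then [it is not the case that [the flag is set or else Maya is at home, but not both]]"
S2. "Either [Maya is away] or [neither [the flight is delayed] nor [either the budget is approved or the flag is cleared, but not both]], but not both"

S1 false / S2 true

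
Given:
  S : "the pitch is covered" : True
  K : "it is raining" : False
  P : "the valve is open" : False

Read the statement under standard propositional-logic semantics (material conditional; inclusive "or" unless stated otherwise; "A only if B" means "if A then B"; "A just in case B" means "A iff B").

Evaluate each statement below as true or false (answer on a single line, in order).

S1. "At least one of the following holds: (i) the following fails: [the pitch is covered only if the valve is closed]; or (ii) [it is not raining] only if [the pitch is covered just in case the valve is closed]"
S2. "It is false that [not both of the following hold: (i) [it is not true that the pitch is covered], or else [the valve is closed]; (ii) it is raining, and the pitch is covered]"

S1: In symbols: ~(S -> ~P) | (~K -> (S <-> ~P))

~P = ~F = T
S -> ~P = T -> T = T
~(S -> ~P) = ~T = F
~K = ~F = T
~P = ~F = T
S <-> ~P = T <-> T = T
~K -> (S <-> ~P) = T -> T = T
~(S -> ~P) | (~K -> (S <-> ~P)) = F | T = T
Hence S1 is true.

S2: Formalization: ~((~S | ~P) nand (K & S))

~S = ~T = F
~P = ~F = T
~S | ~P = F | T = T
K & S = F & T = F
(~S | ~P) nand (K & S) = T nand F = T
~((~S | ~P) nand (K & S)) = ~T = F
Thus S2 is false.

S1 True; S2 False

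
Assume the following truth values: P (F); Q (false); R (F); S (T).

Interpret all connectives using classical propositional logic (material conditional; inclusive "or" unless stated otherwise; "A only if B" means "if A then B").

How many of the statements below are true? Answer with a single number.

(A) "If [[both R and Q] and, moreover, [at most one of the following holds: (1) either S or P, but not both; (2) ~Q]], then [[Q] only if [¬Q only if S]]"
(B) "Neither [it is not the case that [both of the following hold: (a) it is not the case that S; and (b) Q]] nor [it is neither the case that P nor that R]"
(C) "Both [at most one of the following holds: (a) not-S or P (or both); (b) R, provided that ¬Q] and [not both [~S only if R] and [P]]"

2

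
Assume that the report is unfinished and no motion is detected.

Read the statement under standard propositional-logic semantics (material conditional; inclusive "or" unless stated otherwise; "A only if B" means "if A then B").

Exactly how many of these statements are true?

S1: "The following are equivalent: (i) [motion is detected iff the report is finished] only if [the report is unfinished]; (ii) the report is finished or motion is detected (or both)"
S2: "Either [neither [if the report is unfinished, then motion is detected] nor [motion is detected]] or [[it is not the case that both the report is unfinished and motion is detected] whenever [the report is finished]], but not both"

0

Let Q = "motion is detected" (F), P = "the report is finished" (F).

S1: This is ((Q <-> P) -> ~P) <-> (P | Q).

Q <-> P = F <-> F = T
~P = ~F = T
(Q <-> P) -> ~P = T -> T = T
P | Q = F | F = F
((Q <-> P) -> ~P) <-> (P | Q) = T <-> F = F
Hence S1 is false.

S2: Formalization: ((~P -> Q) nor Q) xor (P -> (~P nand Q))

~P = ~F = T
~P -> Q = T -> F = F
(~P -> Q) nor Q = F nor F = T
~P = ~F = T
~P nand Q = T nand F = T
P -> (~P nand Q) = F -> T = T
((~P -> Q) nor Q) xor (P -> (~P nand Q)) = T xor T = F
Hence S2 is false.

Count: 0.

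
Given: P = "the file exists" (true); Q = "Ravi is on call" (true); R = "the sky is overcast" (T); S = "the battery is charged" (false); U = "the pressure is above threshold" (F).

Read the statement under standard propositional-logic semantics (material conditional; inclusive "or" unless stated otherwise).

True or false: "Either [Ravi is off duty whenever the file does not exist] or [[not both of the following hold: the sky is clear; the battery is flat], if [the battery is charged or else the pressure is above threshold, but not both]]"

True.

Values: P=True, Q=True, S=False, U=False, R=True.
In symbols: (not P -> not Q) or ((S xor U) -> (not R nand not S))

not P = not True = False
not Q = not True = False
not P -> not Q = False -> False = True
S xor U = False xor False = False
not R = not True = False
not S = not False = True
not R nand not S = False nand True = True
(S xor U) -> (not R nand not S) = False -> True = True
(not P -> not Q) or ((S xor U) -> (not R nand not S)) = True or True = True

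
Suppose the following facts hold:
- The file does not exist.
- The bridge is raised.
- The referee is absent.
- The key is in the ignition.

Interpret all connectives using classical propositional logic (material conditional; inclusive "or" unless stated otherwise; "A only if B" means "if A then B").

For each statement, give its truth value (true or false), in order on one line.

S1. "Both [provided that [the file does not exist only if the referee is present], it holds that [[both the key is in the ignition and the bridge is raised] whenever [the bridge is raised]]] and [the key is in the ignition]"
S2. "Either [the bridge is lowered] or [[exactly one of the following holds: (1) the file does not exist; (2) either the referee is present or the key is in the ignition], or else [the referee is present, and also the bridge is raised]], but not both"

S1 True / S2 False

Let S = "the file exists" (F), W = "the referee is present" (F), K = "the bridge is raised" (T), N = "the key is in the ignition" (T).

S1: Formalization: ((¬S → W) → (K → (N ∧ K))) ∧ N

¬S = ¬F = T
¬S → W = T → F = F
N ∧ K = T ∧ T = T
K → (N ∧ K) = T → T = T
(¬S → W) → (K → (N ∧ K)) = F → T = T
((¬S → W) → (K → (N ∧ K))) ∧ N = T ∧ T = T
So S1 is true.

S2: In symbols: ¬K ⊕ ((¬S ⊕ (W ∨ N)) ∨ (W ∧ K))

¬K = ¬T = F
¬S = ¬F = T
W ∨ N = F ∨ T = T
¬S ⊕ (W ∨ N) = T ⊕ T = F
W ∧ K = F ∧ T = F
(¬S ⊕ (W ∨ N)) ∨ (W ∧ K) = F ∨ F = F
¬K ⊕ ((¬S ⊕ (W ∨ N)) ∨ (W ∧ K)) = F ⊕ F = F
So S2 is false.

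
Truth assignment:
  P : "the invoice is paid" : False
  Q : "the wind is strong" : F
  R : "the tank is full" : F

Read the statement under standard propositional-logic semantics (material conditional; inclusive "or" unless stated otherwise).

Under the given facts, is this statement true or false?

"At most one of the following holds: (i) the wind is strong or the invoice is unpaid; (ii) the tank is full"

Parsed as (Q ∨ ¬P) ↑ R

¬P = ¬F = T
Q ∨ ¬P = F ∨ T = T
(Q ∨ ¬P) ↑ R = T ↑ F = T

true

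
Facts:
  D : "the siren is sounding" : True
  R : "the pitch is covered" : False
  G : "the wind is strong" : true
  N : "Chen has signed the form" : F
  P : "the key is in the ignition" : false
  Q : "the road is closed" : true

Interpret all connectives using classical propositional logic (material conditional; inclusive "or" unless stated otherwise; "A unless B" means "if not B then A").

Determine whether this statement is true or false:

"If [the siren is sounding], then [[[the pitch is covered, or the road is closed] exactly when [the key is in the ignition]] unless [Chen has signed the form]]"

Parsed as D -> (((R or Q) iff P) or N)

R or Q = False or True = True
(R or Q) iff P = True iff False = False
((R or Q) iff P) or N = False or False = False
D -> (((R or Q) iff P) or N) = True -> False = False

false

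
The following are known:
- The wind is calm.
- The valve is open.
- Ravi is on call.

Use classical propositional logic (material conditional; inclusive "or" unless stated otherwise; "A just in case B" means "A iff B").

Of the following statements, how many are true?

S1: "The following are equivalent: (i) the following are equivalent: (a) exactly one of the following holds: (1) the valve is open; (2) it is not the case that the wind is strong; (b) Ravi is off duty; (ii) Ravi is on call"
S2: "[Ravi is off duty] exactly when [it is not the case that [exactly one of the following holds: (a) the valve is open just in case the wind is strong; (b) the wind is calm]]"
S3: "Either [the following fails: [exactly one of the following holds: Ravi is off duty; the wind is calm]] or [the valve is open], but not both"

Let Q = "the valve is open" (True), P = "the wind is strong" (False), R = "Ravi is on call" (True).

S1: This is ((Q xor not P) iff not R) iff R.

not P = not False = True
Q xor not P = True xor True = False
not R = not True = False
(Q xor not P) iff not R = False iff False = True
((Q xor not P) iff not R) iff R = True iff True = True
Hence S1 is true.

S2: Parsed as not R iff not ((Q iff P) xor not P)

not R = not True = False
Q iff P = True iff False = False
not P = not False = True
(Q iff P) xor not P = False xor True = True
not ((Q iff P) xor not P) = not True = False
not R iff not ((Q iff P) xor not P) = False iff False = True
Thus S2 is true.

S3: Formalization: not (not R xor not P) xor Q

not R = not True = False
not P = not False = True
not R xor not P = False xor True = True
not (not R xor not P) = not True = False
not (not R xor not P) xor Q = False xor True = True
Hence S3 is true.

True statements: 3 (S1, S2, S3).

3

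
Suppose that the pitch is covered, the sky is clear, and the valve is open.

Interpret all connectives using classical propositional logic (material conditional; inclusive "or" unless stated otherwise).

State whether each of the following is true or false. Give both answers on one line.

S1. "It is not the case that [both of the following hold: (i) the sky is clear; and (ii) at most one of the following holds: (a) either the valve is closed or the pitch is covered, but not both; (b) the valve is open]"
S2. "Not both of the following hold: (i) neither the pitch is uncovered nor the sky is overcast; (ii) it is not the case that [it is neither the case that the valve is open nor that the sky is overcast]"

S1 true, S2 false

Let Q = "the sky is overcast" (F), R = "the valve is open" (T), P = "the pitch is covered" (T).

S1: Parsed as ¬(¬Q ∧ ((¬R ⊕ P) ↑ R))

¬Q = ¬F = T
¬R = ¬T = F
¬R ⊕ P = F ⊕ T = T
(¬R ⊕ P) ↑ R = T ↑ T = F
¬Q ∧ ((¬R ⊕ P) ↑ R) = T ∧ F = F
¬(¬Q ∧ ((¬R ⊕ P) ↑ R)) = ¬F = T
Hence S1 is true.

S2: Parsed as (¬P ↓ Q) ↑ ¬(R ↓ Q)

¬P = ¬T = F
¬P ↓ Q = F ↓ F = T
R ↓ Q = T ↓ F = F
¬(R ↓ Q) = ¬F = T
(¬P ↓ Q) ↑ ¬(R ↓ Q) = T ↑ T = F
Thus S2 is false.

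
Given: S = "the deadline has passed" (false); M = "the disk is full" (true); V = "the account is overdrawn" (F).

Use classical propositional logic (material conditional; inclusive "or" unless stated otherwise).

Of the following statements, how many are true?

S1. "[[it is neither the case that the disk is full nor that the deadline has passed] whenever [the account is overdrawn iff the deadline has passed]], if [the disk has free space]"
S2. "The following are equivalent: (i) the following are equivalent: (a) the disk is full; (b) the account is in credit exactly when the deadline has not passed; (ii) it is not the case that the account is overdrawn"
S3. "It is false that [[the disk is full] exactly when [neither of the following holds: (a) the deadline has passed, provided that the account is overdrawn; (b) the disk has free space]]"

3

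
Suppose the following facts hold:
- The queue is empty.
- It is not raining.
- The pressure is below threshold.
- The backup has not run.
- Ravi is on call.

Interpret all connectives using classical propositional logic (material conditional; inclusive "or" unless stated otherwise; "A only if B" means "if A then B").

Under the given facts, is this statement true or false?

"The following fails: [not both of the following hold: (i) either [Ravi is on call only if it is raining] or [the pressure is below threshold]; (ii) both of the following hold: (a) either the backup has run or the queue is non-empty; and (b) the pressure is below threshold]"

Let U = "Ravi is on call" (T), Q = "it is raining" (F), R = "the pressure is above threshold" (F), S = "the backup has run" (F), P = "the queue is empty" (T).
Formalization: ¬(((U → Q) ∨ ¬R) ↑ ((S ∨ ¬P) ∧ ¬R))

U → Q = T → F = F
¬R = ¬F = T
(U → Q) ∨ ¬R = F ∨ T = T
¬P = ¬T = F
S ∨ ¬P = F ∨ F = F
¬R = ¬F = T
(S ∨ ¬P) ∧ ¬R = F ∧ T = F
((U → Q) ∨ ¬R) ↑ ((S ∨ ¬P) ∧ ¬R) = T ↑ F = T
¬(((U → Q) ∨ ¬R) ↑ ((S ∨ ¬P) ∧ ¬R)) = ¬T = F

false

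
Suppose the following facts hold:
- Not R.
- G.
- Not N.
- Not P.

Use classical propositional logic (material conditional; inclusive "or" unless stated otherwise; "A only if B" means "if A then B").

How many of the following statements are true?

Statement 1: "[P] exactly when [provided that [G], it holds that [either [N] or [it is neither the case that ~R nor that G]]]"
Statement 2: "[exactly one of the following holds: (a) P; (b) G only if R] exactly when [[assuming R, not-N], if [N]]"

Statement 1: Parsed as P iff (G -> (N or (not R nor G)))

not R = not False = True
not R nor G = True nor True = False
N or (not R nor G) = False or False = False
G -> (N or (not R nor G)) = True -> False = False
P iff (G -> (N or (not R nor G))) = False iff False = True
Thus Statement 1 is true.

Statement 2: Formalization: (P xor (G -> R)) iff (N -> (R -> not N))

G -> R = True -> False = False
P xor (G -> R) = False xor False = False
not N = not False = True
R -> not N = False -> True = True
N -> (R -> not N) = False -> True = True
(P xor (G -> R)) iff (N -> (R -> not N)) = False iff True = False
Thus Statement 2 is false.

Count: 1.

1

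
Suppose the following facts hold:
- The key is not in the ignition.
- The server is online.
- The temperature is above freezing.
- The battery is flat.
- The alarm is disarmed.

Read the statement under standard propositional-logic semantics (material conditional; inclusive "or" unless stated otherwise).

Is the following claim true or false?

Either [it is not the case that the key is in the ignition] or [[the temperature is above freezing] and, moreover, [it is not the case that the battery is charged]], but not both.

Let N = "the key is in the ignition" (F), H = "the temperature is below freezing" (F), M = "the battery is charged" (F).
Formalization: ~N xor (~H & ~M)

~N = ~F = T
~H = ~F = T
~M = ~F = T
~H & ~M = T & T = T
~N xor (~H & ~M) = T xor T = F

The statement is false.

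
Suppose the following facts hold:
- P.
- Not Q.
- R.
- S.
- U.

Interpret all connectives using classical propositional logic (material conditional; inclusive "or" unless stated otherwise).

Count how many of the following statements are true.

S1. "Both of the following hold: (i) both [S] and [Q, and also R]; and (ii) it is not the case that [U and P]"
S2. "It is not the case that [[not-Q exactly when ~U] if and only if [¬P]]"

0

S1: In symbols: (S ∧ (Q ∧ R)) ∧ ¬(U ∧ P)

Q ∧ R = F ∧ T = F
S ∧ (Q ∧ R) = T ∧ F = F
U ∧ P = T ∧ T = T
¬(U ∧ P) = ¬T = F
(S ∧ (Q ∧ R)) ∧ ¬(U ∧ P) = F ∧ F = F
Thus S1 is false.

S2: In symbols: ¬((¬Q ↔ ¬U) ↔ ¬P)

¬Q = ¬F = T
¬U = ¬T = F
¬Q ↔ ¬U = T ↔ F = F
¬P = ¬T = F
(¬Q ↔ ¬U) ↔ ¬P = F ↔ F = T
¬((¬Q ↔ ¬U) ↔ ¬P) = ¬T = F
Hence S2 is false.

True statements: 0 (none).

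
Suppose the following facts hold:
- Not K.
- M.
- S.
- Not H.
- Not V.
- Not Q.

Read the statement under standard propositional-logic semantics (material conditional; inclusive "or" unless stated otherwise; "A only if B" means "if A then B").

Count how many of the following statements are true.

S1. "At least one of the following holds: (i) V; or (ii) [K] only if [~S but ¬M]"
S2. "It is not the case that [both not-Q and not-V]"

S1: In symbols: V or (K -> (not S and not M))

not S = not True = False
not M = not True = False
not S and not M = False and False = False
K -> (not S and not M) = False -> False = True
V or (K -> (not S and not M)) = False or True = True
Thus S1 is true.

S2: This is not (not Q and not V).

not Q = not False = True
not V = not False = True
not Q and not V = True and True = True
not (not Q and not V) = not True = False
So S2 is false.

True statements: 1 (S1).

1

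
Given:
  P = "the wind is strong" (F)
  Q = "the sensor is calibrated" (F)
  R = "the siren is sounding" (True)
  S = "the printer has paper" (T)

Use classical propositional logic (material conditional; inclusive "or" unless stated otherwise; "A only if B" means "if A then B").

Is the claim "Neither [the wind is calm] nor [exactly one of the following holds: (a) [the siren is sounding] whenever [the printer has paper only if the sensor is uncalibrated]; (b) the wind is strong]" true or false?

False

Values: P=F, S=T, Q=F, R=T.
This is ¬P ↓ (((S → ¬Q) → R) ⊕ P).

¬P = ¬F = T
¬Q = ¬F = T
S → ¬Q = T → T = T
(S → ¬Q) → R = T → T = T
((S → ¬Q) → R) ⊕ P = T ⊕ F = T
¬P ↓ (((S → ¬Q) → R) ⊕ P) = T ↓ T = F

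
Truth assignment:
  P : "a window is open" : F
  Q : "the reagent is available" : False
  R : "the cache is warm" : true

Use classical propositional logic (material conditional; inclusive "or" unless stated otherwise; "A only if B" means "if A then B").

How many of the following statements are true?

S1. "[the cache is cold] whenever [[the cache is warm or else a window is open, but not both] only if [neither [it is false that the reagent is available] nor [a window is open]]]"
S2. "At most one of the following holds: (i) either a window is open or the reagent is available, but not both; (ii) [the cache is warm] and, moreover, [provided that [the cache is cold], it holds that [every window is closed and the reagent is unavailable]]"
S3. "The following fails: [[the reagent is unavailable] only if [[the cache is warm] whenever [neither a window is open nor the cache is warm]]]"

2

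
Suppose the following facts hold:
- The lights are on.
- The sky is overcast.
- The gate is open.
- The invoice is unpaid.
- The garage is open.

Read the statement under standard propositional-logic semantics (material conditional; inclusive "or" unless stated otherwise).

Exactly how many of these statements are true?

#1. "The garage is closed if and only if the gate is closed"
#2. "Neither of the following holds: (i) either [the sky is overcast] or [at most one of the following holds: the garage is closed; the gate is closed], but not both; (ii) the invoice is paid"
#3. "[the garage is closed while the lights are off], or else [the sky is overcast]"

3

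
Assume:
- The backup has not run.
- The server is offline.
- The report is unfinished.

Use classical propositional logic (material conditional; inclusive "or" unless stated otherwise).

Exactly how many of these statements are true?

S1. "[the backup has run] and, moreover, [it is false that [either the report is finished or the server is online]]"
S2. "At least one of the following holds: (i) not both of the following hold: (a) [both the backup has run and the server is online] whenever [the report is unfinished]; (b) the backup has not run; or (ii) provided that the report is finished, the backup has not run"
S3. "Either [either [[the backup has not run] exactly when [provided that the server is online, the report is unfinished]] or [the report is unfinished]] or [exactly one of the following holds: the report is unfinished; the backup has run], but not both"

Let G = "the backup has run" (False), K = "the report is finished" (False), S = "the server is online" (False).

S1: This is G and not (K or S).

K or S = False or False = False
not (K or S) = not False = True
G and not (K or S) = False and True = False
Thus S1 is false.

S2: In symbols: ((not K -> (G and S)) nand not G) or (K -> not G)

not K = not False = True
G and S = False and False = False
not K -> (G and S) = True -> False = False
not G = not False = True
(not K -> (G and S)) nand not G = False nand True = True
not G = not False = True
K -> not G = False -> True = True
((not K -> (G and S)) nand not G) or (K -> not G) = True or True = True
Thus S2 is true.

S3: In symbols: ((not G iff (S -> not K)) or not K) xor (not K xor G)

not G = not False = True
not K = not False = True
S -> not K = False -> True = True
not G iff (S -> not K) = True iff True = True
not K = not False = True
(not G iff (S -> not K)) or not K = True or True = True
not K = not False = True
not K xor G = True xor False = True
((not G iff (S -> not K)) or not K) xor (not K xor G) = True xor True = False
Thus S3 is false.

True statements: 1 (S2).

1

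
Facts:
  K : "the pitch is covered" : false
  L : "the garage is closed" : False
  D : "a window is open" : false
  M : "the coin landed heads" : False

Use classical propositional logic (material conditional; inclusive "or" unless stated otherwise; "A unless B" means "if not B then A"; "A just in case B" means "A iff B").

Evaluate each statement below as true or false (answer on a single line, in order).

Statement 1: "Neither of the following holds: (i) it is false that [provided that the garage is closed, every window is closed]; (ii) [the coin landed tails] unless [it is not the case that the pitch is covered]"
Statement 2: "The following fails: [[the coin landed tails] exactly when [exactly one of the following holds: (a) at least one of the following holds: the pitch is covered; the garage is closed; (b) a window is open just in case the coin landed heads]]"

Statement 1 False; Statement 2 False

Statement 1: This is ~(L -> ~D) nor (~M | ~K).

~D = ~F = T
L -> ~D = F -> T = T
~(L -> ~D) = ~T = F
~M = ~F = T
~K = ~F = T
~M | ~K = T | T = T
~(L -> ~D) nor (~M | ~K) = F nor T = F
So Statement 1 is false.

Statement 2: In symbols: ~(~M <-> ((K | L) xor (D <-> M)))

~M = ~F = T
K | L = F | F = F
D <-> M = F <-> F = T
(K | L) xor (D <-> M) = F xor T = T
~M <-> ((K | L) xor (D <-> M)) = T <-> T = T
~(~M <-> ((K | L) xor (D <-> M))) = ~T = F
Thus Statement 2 is false.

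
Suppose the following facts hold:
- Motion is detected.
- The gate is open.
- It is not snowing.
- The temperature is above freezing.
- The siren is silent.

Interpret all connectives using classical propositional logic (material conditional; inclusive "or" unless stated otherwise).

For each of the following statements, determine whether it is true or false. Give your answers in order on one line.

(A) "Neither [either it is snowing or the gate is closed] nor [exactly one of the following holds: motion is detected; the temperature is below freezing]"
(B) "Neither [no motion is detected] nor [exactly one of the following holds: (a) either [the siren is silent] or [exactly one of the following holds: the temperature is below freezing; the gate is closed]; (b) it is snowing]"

Let S = "it is snowing" (F), Q = "the gate is open" (T), H = "motion is detected" (T), P = "the temperature is below freezing" (F), L = "the siren is sounding" (F).

(A): In symbols: (S ∨ ¬Q) ↓ (H ⊕ P)

¬Q = ¬T = F
S ∨ ¬Q = F ∨ F = F
H ⊕ P = T ⊕ F = T
(S ∨ ¬Q) ↓ (H ⊕ P) = F ↓ T = F
Thus (A) is false.

(B): Parsed as ¬H ↓ ((¬L ∨ (P ⊕ ¬Q)) ⊕ S)

¬H = ¬T = F
¬L = ¬F = T
¬Q = ¬T = F
P ⊕ ¬Q = F ⊕ F = F
¬L ∨ (P ⊕ ¬Q) = T ∨ F = T
(¬L ∨ (P ⊕ ¬Q)) ⊕ S = T ⊕ F = T
¬H ↓ ((¬L ∨ (P ⊕ ¬Q)) ⊕ S) = F ↓ T = F
So (B) is false.

(A) F, (B) F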